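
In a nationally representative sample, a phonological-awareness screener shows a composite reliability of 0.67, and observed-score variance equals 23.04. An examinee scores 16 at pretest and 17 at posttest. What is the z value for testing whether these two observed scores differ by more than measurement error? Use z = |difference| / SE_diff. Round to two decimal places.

0.26

SD = √23.04 ≈ 4.8000
SEM = 4.8000 × √(1 − 0.6700) = 4.8000 × √0.3300 ≈ 4.8000 × 0.5745 ≈ 2.7574
SE_diff = √2 × SEM ≈ 3.8995
z = |16 − 17| / 3.8995 = 1 / 3.8995 ≈ 0.2564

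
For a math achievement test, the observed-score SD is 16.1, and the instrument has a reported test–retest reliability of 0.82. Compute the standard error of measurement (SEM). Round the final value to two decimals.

SEM = 16.1000*√(1 − 0.8200) ≈ 6.8307

6.83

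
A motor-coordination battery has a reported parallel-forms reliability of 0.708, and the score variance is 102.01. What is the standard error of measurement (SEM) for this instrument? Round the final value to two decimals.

5.46

SD = √102.01 = 10.1000
SEM = 10.1000 · √(1 − 0.7080) = 10.1000 · √0.2920 ≈ 10.1000 · 0.5404 ≈ 5.4577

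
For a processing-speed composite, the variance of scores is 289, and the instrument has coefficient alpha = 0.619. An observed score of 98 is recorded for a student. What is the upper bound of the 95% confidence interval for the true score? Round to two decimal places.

118.57

σ = 289^(1/2) = 17.000
SEM = 17.000 × √(1 − 0.619) = 17.000 × √0.381 ≃ 17.000 × 0.617 ≃ 10.493
Half-width = 1.96×10.493 ≃ 20.567
Upper limit = 98 + 20.567 ≃ 118.567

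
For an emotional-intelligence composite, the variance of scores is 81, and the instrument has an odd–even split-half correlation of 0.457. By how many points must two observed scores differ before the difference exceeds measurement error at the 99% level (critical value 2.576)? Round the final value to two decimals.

20.02

SD = √81 ≃ 9.0000
r_full = 2·0.457 / (1 + 0.457) ≃ 0.6273
SEM = 9.0000 * √(1 − 0.6273) = 9.0000 * √0.3727 ≃ 9.0000 * 0.6105 ≃ 5.4943
SE_diff = SEM * √2 ≃ 5.4943 * 1.4142 ≃ 7.7701
Smallest detectable difference = 2.576*7.7701 ≃ 20.0158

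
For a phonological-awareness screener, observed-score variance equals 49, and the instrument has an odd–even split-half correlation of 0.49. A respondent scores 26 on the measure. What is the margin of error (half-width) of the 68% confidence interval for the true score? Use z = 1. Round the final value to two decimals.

4.10

σ = 49^(1/2) = 7.00000
Full-length reliability (Spearman-Brown) = 2(0.49)/(1+0.49) ≈ 0.65772
SEM = 7.00000 × √(1 − 0.65772) = 7.00000 × √0.34228 ≈ 7.00000 × 0.58505 ≈ 4.09534
Half-width = 1×4.09534 ≈ 4.09534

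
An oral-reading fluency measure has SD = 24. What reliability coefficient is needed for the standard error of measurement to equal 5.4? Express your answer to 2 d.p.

0.95

r = 1 − (5.4000/24)² ≈ 1 − 0.0506 ≈ 0.9494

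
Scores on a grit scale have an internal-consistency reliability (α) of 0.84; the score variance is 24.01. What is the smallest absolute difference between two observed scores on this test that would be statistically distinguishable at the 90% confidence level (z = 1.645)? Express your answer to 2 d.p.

σ = 24.01^(1/2) = 4.9000
The standard error of measurement is 4.9000×√(1 − 0.8400) ≃ 4.9000×0.4000 ≃ 1.9600.
SE_diff = √2 × SEM ≃ 2.7719
Minimum reliable difference = 1.645 × SE_diff ≃ 1.645 × 2.7719 ≃ 4.5597

4.56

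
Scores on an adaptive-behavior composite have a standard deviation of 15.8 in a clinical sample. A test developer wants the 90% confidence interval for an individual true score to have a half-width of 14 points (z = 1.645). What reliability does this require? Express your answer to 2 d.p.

0.71

Required SEM = 14 / 1.645 ≈ 8.5106
r = 1 − (8.5106/15.8)² ≈ 1 − 0.2901 ≈ 0.7099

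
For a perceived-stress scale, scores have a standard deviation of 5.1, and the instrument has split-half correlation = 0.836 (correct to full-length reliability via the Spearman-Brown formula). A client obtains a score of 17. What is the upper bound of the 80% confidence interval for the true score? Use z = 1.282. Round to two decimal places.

Full-length reliability (Spearman-Brown) = 2(0.836)/(1+0.836) ≈ 0.9107
SEM = 5.1000 * √(1 − 0.9107) = 5.1000 * √0.0893 ≈ 5.1000 * 0.2989 ≈ 1.5242
Half-width = 1.282*1.5242 ≈ 1.9541
Upper limit = 17 + 1.9541 ≈ 18.9541

18.95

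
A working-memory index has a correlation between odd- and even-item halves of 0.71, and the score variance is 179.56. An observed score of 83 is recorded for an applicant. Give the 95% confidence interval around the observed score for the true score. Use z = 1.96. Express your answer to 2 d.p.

σ = 179.56^(1/2) = 13.4000
r_full = 2·0.71 / (1 + 0.71) ≃ 0.8304
SEM = 13.4000·√(1 − 0.8304) ≃ 5.5183
Half-width = 1.96·5.5183 ≃ 10.8159
CI = 83 ± 10.8159 → [72.1841, 93.8159]

[72.18, 93.82]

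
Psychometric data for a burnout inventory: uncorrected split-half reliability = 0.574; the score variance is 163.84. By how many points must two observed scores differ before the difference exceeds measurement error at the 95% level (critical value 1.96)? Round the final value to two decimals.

18.46

SD = √163.84 ≈ 12.80000
Full-length reliability (Spearman-Brown) = 2(0.574)/(1+0.574) ≈ 0.72935
SEM = 12.80000 × √(1 − 0.72935) = 12.80000 × √0.27065 ≈ 12.80000 × 0.52024 ≈ 6.65905
SE_diff = SEM × √2 ≈ 6.65905 × 1.41421 ≈ 9.41732
Smallest detectable difference = 1.96×9.41732 ≈ 18.45795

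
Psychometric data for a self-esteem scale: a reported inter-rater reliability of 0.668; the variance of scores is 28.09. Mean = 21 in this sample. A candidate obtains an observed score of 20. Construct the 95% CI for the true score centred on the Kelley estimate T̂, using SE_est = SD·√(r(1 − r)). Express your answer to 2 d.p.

[15.44, 25.22]

SD = √28.09 = 5.30000
T̂ = r·X + (1 − r)·M = 0.66800×20 + 0.33200×21 = 13.36000 + 6.97200 ≃ 20.33200
SE_est = SD × √(r(1 − r)) = 5.30000 × √0.22178 ≃ 5.30000 × 0.47093 ≃ 2.49593
95% CI: 20.33200 ± 4.89203 ≃ (15.43997, 25.22403)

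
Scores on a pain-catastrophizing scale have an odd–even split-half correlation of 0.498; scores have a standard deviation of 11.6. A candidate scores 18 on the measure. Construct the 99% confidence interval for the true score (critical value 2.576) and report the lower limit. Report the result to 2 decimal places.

Spearman-Brown: r = 2(0.498) / (1 + 0.498) = 0.996 / 1.498 ≃ 0.665
SEM = 11.600 · √(1 − 0.665) = 11.600 · √0.335 ≃ 11.600 · 0.579 ≃ 6.715
Half-width = 2.576·6.715 ≃ 17.298
Lower bound: 18 − 17.298 = 0.702

0.70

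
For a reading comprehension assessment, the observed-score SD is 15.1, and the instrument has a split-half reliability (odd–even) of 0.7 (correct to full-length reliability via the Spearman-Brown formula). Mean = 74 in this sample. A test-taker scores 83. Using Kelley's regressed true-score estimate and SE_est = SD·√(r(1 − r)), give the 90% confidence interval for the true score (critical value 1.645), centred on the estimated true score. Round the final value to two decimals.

[71.94, 90.88]

Full-length reliability (Spearman-Brown) = 2(0.7)/(1+0.7) ≈ 0.82353
T̂ = r·X + (1 − r)·M = 0.82353·83 + 0.17647·74 ≈ 68.35294 + 13.05882 ≈ 81.41176
SE_est = SD · √(r(1 − r)) = 15.10000 · √0.14533 ≈ 15.10000 · 0.38122 ≈ 5.75642
CI = 81.41176 ± 1.645 · 5.75642 → [71.94245, 90.88108]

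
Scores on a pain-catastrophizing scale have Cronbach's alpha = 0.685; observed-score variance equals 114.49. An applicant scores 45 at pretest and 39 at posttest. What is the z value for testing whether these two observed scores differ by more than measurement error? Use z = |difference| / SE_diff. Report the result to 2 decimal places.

0.71

SD = √114.49 = 10.70000
SEM = 10.70000×√(1 − 0.68500) ≈ 6.00536
SE_diff = SEM × √2 ≈ 6.00536 × 1.41421 ≈ 8.49286
z = 6 / 8.49286 ≈ 0.70648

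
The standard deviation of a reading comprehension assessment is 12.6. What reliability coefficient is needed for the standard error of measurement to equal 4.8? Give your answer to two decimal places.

0.85

r = 1 − (SEM / SD)² = 1 − (4.80000 / 12.6)² ≈ 1 − 0.14512 ≈ 0.85488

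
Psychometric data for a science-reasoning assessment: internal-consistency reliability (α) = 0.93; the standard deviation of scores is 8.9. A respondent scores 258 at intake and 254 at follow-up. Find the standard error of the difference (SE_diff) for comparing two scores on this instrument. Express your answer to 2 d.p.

3.33

The standard error of measurement is 8.9000×√(1 − 0.9300) ≈ 8.9000×0.2646 ≈ 2.3547.
SE_diff = SEM × √2 ≈ 2.3547 × 1.4142 ≈ 3.3301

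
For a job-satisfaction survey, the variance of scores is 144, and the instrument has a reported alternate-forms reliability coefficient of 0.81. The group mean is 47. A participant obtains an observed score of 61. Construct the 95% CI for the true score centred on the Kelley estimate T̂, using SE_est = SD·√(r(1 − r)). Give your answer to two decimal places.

[49.11, 67.57]

SD = √144 = 12.000
Estimated true score = 0.810*61 + (1 − 0.810)*47 ≃ 58.340
SE_est = SD * √(r(1 − r)) = 12.000 * √0.154 ≃ 12.000 * 0.392 ≃ 4.708
95% CI: 58.340 ± 9.227 ≃ (49.113, 67.567)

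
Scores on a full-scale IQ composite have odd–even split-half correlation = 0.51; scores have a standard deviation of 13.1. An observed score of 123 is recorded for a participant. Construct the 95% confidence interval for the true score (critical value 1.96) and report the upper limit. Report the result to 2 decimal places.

137.63

Full-length reliability (Spearman-Brown) = 2(0.51)/(1+0.51) ≈ 0.6755
SEM = 13.1000 × √(1 − 0.6755) = 13.1000 × √0.3245 ≈ 13.1000 × 0.5697 ≈ 7.4624
1.96 × SEM ≈ 14.6264
Upper limit = 123 + 14.6264 ≈ 137.6264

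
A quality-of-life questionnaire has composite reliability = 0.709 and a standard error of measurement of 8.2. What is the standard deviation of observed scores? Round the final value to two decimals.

σ = SEM·(1 − r)^(−1/2) ≈ 8.2·1.8538 ≈ 15.2008

15.20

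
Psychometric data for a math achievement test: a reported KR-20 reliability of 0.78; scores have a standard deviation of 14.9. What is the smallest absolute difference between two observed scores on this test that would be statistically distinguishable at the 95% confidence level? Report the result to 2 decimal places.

19.37

SEM = 14.900·√(1 − 0.780) ≈ 6.989
SE_diff = √2 · SEM ≈ 9.884
Minimum reliable difference = 1.96 · SE_diff ≈ 1.96 · 9.884 ≈ 19.372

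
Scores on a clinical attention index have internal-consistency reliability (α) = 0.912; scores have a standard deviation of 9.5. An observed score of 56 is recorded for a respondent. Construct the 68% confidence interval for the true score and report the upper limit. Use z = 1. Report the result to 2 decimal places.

SEM = 9.50000 · √(1 − 0.91200) = 9.50000 · √0.08800 ≈ 9.50000 · 0.29665 ≈ 2.81816
Margin = 1 · 2.81816 ≈ 2.81816
Upper limit = 56 + 2.81816 ≈ 58.81816

58.82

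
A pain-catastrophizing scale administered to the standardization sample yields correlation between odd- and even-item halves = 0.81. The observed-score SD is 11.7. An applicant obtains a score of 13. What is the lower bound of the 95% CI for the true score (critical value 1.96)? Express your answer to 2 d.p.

5.57

Full-length reliability (Spearman-Brown) = 2(0.81)/(1+0.81) ≈ 0.8950
The standard error of measurement is 11.7000·√(1 − 0.8950) ≈ 11.7000·0.3240 ≈ 3.7907.
Half-width = 1.96·3.7907 ≈ 7.4298
Lower bound: 13 − 7.4298 = 5.5702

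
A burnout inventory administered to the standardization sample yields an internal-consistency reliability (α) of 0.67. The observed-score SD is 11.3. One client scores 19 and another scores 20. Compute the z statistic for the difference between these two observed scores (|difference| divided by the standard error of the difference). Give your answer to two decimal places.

SEM = 11.30000 × √(1 − 0.67000) = 11.30000 × √0.33000 ≈ 11.30000 × 0.57446 ≈ 6.49136
Standard error of the difference = 6.49136·√2 ≈ 9.18016
z = |19 − 20| / 9.18016 = 1 / 9.18016 ≈ 0.10893

0.11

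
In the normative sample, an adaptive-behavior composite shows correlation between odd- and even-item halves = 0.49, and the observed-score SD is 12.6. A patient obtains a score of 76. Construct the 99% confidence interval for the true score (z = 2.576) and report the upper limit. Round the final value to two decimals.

94.99

Spearman-Brown: r = 2(0.49) / (1 + 0.49) = 0.9800 / 1.4900 ≈ 0.6577
The standard error of measurement is 12.6000*√(1 − 0.6577) ≈ 12.6000*0.5850 ≈ 7.3716.
Margin = 2.576 * 7.3716 ≈ 18.9893
Upper limit = 76 + 18.9893 ≈ 94.9893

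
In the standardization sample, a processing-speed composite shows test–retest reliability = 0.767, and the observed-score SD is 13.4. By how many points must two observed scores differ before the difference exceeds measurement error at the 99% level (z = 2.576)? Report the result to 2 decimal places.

23.56

SEM = 13.40000 * √(1 − 0.76700) = 13.40000 * √0.23300 ≃ 13.40000 * 0.48270 ≃ 6.46819
SE_diff = √2 * SEM ≃ 9.14740
Minimum reliable difference = 2.576 * SE_diff ≃ 2.576 * 9.14740 ≃ 23.56371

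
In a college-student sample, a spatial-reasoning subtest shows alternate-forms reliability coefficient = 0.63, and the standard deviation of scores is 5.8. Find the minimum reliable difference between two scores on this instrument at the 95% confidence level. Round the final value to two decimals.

SEM = 5.8000*√(1 − 0.6300) ≈ 3.5280
SE_diff = SEM * √2 ≈ 3.5280 * 1.4142 ≈ 4.9893
Smallest detectable difference = 1.96*4.9893 ≈ 9.7791

9.78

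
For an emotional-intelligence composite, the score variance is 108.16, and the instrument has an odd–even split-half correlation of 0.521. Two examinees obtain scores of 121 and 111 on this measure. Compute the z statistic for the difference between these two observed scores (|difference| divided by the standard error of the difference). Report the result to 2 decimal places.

1.21

SD = √108.16 = 10.4000
Spearman-Brown: r = 2(0.521) / (1 + 0.521) = 1.0420 / 1.5210 ≃ 0.6851
SEM = 10.4000 × √(1 − 0.6851) = 10.4000 × √0.3149 ≃ 10.4000 × 0.5612 ≃ 5.8363
SE_diff = SEM × √2 ≃ 5.8363 × 1.4142 ≃ 8.2538
z = |121 − 111| / 8.2538 = 10 / 8.2538 ≃ 1.2116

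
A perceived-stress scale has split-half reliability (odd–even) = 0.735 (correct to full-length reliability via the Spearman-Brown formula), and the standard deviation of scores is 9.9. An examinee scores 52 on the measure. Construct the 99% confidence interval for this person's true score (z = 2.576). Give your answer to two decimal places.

r_full = 2·0.735 / (1 + 0.735) ≃ 0.84726
SEM = 9.90000 · √(1 − 0.84726) = 9.90000 · √0.15274 ≃ 9.90000 · 0.39082 ≃ 3.86909
Margin = 2.576 · 3.86909 ≃ 9.96677
99% CI: 52 ± 9.96677 = [42.03323, 61.96677]

[42.03, 61.97]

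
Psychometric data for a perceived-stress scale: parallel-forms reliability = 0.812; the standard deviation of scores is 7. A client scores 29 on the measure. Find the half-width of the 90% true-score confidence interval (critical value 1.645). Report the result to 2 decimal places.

The standard error of measurement is 7.00000*√(1 − 0.81200) ≈ 7.00000*0.43359 ≈ 3.03513.
Half-width = 1.645*3.03513 ≈ 4.99279

4.99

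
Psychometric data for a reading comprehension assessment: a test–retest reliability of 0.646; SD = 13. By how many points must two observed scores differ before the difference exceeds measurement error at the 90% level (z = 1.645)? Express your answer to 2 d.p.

SEM = 13.000 · √(1 − 0.646) = 13.000 · √0.354 ≈ 13.000 · 0.595 ≈ 7.735
SE_diff = SEM · √2 ≈ 7.735 · 1.414 ≈ 10.939
Smallest detectable difference = 1.645·10.939 ≈ 17.994

17.99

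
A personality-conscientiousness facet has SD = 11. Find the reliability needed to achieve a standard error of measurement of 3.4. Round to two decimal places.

Required reliability = 1 − (SEM/SD)² = 1 − 0.096 ≃ 0.904

0.90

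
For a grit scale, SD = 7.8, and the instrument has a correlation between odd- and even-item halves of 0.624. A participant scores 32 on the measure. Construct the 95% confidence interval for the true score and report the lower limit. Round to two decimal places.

24.64

r_full = 2·0.624 / (1 + 0.624) ≈ 0.768
SEM = 7.800×√(1 − 0.768) ≈ 3.753
Margin = 1.96 × 3.753 ≈ 7.356
Lower bound: 32 − 7.356 = 24.644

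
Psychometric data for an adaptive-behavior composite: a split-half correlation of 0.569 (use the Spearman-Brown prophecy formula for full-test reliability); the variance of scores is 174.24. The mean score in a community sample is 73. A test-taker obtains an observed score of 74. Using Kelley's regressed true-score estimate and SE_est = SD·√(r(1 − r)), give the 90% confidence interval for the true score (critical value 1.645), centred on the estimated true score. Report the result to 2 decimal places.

[64.03, 83.42]

σ = 174.24^(1/2) = 13.200
Spearman-Brown: r = 2(0.569) / (1 + 0.569) = 1.138 / 1.569 ≃ 0.725
Estimated true score = 0.725×74 + (1 − 0.725)×73 ≃ 73.725
SE_est = SD × √(r(1 − r)) = 13.200 × √0.199 ≃ 13.200 × 0.446 ≃ 5.892
90% CI: 73.725 ± 9.692 ≃ (64.033, 83.418)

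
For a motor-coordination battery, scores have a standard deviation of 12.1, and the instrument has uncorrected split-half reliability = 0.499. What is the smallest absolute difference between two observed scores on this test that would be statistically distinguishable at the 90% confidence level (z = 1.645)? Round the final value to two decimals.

16.27

r_full = 2·0.499 / (1 + 0.499) ≈ 0.66578
The standard error of measurement is 12.10000×√(1 − 0.66578) ≈ 12.10000×0.57812 ≈ 6.99525.
Standard error of the difference = 6.99525·√2 ≈ 9.89278
Minimum reliable difference = 1.645 × SE_diff ≈ 1.645 × 9.89278 ≈ 16.27363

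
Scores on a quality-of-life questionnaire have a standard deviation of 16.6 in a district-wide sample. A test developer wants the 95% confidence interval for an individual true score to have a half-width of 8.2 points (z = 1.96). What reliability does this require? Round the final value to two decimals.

0.94

Required SEM = 8.2 / 1.96 ≃ 4.1837
r = 1 − (SEM / SD)² = 1 − (4.1837 / 16.6)² ≃ 1 − 0.0635 ≃ 0.9365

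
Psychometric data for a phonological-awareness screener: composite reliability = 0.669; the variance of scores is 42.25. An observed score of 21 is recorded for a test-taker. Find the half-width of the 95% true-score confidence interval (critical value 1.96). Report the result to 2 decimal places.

7.33

SD = √42.25 ≃ 6.500
SEM = 6.500*√(1 − 0.669) ≃ 3.740
Half-width = 1.96*3.740 ≃ 7.330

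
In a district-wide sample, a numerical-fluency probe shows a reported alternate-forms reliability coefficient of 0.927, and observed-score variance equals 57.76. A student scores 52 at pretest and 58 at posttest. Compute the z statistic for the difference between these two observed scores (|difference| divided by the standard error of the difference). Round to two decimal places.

σ = 57.76^(1/2) = 7.600
SEM = 7.600 * √(1 − 0.927) = 7.600 * √0.073 ≈ 7.600 * 0.270 ≈ 2.053
Standard error of the difference = 2.053·√2 ≈ 2.904
z = 6 / 2.904 ≈ 2.066

2.07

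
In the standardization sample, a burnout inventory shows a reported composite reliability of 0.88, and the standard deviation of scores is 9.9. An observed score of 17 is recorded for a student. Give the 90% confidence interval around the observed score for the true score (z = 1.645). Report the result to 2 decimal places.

[11.36, 22.64]

The standard error of measurement is 9.90000·√(1 − 0.88000) ≈ 9.90000·0.34641 ≈ 3.42946.
Margin = 1.645 · 3.42946 ≈ 5.64146
Interval: (11.35854, 22.64146)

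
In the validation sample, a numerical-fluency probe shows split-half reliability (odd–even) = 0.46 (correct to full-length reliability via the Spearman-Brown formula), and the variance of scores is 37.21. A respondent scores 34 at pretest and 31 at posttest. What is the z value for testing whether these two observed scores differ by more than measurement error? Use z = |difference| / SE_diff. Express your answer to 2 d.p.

0.57

SD = √37.21 = 6.1000
Spearman-Brown: r = 2(0.46) / (1 + 0.46) = 0.9200 / 1.4600 ≃ 0.6301
SEM = 6.1000 × √(1 − 0.6301) = 6.1000 × √0.3699 ≃ 6.1000 × 0.6082 ≃ 3.7098
Standard error of the difference = 3.7098·√2 ≃ 5.2464
z = 3 / 5.2464 ≃ 0.5718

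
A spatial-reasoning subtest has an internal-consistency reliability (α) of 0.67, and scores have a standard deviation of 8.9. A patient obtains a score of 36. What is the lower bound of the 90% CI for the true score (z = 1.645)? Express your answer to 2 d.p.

27.59

The standard error of measurement is 8.9000×√(1 − 0.6700) ≈ 8.9000×0.5745 ≈ 5.1127.
Half-width = 1.645×5.1127 ≈ 8.4103
Lower bound: 36 − 8.4103 = 27.5897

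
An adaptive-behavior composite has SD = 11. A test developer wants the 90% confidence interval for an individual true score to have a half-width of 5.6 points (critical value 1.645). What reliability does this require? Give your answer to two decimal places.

0.90

SEM needed = half-width / z = 5.6/1.645 ≈ 3.404
Required reliability = 1 − (SEM/SD)² = 1 − 0.096 ≈ 0.904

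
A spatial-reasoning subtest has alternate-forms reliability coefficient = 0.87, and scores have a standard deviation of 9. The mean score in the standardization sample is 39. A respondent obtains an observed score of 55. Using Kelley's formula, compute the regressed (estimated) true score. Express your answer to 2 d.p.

T̂ = r·X + (1 − r)·M = 0.870*55 + 0.130*39 = 47.850 + 5.070 ≃ 52.920

52.92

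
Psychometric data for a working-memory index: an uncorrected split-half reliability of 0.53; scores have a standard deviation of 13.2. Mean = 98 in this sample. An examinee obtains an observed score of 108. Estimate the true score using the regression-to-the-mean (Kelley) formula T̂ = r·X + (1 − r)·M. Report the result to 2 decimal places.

104.93

Spearman-Brown: r = 2(0.53) / (1 + 0.53) = 1.060 / 1.530 ≈ 0.693
Estimated true score = 0.693*108 + (1 − 0.693)*98 ≈ 104.928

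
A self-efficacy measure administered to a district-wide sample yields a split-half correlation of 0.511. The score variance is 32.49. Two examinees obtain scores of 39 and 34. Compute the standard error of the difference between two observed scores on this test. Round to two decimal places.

4.59

SD = √32.49 ≈ 5.7000
Full-length reliability (Spearman-Brown) = 2(0.511)/(1+0.511) ≈ 0.6764
The standard error of measurement is 5.7000·√(1 − 0.6764) ≈ 5.7000·0.5689 ≈ 3.2426.
SE_diff = √2 · SEM ≈ 4.5858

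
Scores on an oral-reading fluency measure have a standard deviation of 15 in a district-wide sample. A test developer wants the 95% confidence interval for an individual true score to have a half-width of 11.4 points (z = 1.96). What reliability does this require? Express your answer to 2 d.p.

0.85

SEM needed = half-width / z = 11.4/1.96 ≈ 5.8163
r = 1 − (SEM / SD)² = 1 − (5.8163 / 15)² ≈ 1 − 0.1504 ≈ 0.8496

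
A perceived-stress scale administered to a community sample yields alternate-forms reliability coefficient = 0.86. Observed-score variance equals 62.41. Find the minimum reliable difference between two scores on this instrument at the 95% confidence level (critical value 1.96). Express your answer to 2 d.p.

8.19

σ = 62.41^(1/2) = 7.9000
SEM = 7.9000 × √(1 − 0.8600) = 7.9000 × √0.1400 ≃ 7.9000 × 0.3742 ≃ 2.9559
SE_diff = SEM × √2 ≃ 2.9559 × 1.4142 ≃ 4.1803
Minimum reliable difference = 1.96 × SE_diff ≃ 1.96 × 4.1803 ≃ 8.1934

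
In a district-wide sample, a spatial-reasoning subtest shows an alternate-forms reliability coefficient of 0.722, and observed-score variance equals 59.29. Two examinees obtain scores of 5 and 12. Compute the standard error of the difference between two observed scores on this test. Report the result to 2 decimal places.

SD = √59.29 = 7.700
The standard error of measurement is 7.700*√(1 − 0.722) ≈ 7.700*0.527 ≈ 4.060.
Standard error of the difference = 4.060·√2 ≈ 5.742

5.74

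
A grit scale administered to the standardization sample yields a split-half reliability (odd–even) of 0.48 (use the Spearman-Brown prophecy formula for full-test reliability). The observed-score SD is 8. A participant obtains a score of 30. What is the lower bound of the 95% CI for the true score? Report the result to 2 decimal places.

20.71

Spearman-Brown: r = 2(0.48) / (1 + 0.48) = 0.9600 / 1.4800 ≈ 0.6486
The standard error of measurement is 8.0000*√(1 − 0.6486) ≈ 8.0000*0.5927 ≈ 4.7420.
Margin = 1.96 * 4.7420 ≈ 9.2943
Lower bound: 30 − 9.2943 = 20.7057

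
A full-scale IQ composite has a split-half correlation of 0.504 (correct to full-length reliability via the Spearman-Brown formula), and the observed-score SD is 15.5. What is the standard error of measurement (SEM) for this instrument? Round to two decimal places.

8.90

Spearman-Brown: r = 2(0.504) / (1 + 0.504) = 1.008 / 1.504 ≃ 0.670
SEM = 15.500 × √(1 − 0.670) = 15.500 × √0.330 ≃ 15.500 × 0.574 ≃ 8.901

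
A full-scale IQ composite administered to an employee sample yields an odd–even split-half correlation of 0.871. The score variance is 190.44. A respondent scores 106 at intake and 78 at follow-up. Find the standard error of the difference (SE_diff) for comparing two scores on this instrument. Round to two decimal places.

SD = √190.44 = 13.80000
Full-length reliability (Spearman-Brown) = 2(0.871)/(1+0.871) ≈ 0.93105
SEM = 13.80000 · √(1 − 0.93105) = 13.80000 · √0.06895 ≈ 13.80000 · 0.26258 ≈ 3.62357
SE_diff = SEM · √2 ≈ 3.62357 · 1.41421 ≈ 5.12451

5.12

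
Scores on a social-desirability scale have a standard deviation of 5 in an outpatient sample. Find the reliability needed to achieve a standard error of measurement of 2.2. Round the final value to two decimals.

0.81

r = 1 − (2.2000/5)² ≈ 1 − 0.1936 ≈ 0.8064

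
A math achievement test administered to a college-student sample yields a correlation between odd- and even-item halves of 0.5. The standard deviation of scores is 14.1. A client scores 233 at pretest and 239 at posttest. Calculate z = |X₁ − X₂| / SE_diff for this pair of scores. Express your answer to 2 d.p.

Full-length reliability (Spearman-Brown) = 2(0.5)/(1+0.5) ≈ 0.667
The standard error of measurement is 14.100*√(1 − 0.667) ≈ 14.100*0.577 ≈ 8.141.
Standard error of the difference = 8.141·√2 ≈ 11.513
z = 6 / 11.513 ≈ 0.521

0.52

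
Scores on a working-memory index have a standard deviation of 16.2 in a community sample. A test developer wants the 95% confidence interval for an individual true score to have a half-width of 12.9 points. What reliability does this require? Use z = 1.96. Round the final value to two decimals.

0.83

SEM needed = half-width / z = 12.9/1.96 ≈ 6.5816
r = 1 − (6.5816/16.2)² ≈ 1 − 0.1651 ≈ 0.8349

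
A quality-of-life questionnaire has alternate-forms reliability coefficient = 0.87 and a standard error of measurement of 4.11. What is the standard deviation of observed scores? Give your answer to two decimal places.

11.40

σ = SEM·(1 − r)^(−1/2) ≃ 4.11*2.774 ≃ 11.399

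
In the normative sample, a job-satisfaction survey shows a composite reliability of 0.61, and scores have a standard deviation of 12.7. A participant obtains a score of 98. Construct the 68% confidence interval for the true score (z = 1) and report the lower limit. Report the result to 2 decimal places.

90.07

SEM = 12.7000 * √(1 − 0.6100) = 12.7000 * √0.3900 ≈ 12.7000 * 0.6245 ≈ 7.9311
Margin = 1 * 7.9311 ≈ 7.9311
Lower limit = 98 − 7.9311 ≈ 90.0689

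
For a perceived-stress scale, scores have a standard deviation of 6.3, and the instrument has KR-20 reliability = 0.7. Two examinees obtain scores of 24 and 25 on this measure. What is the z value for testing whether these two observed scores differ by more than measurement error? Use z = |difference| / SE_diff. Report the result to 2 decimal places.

The standard error of measurement is 6.3000·√(1 − 0.7000) ≃ 6.3000·0.5477 ≃ 3.4507.
SE_diff = √2 · SEM ≃ 4.8800
z = |24 − 25| / 4.8800 = 1 / 4.8800 ≃ 0.2049

0.20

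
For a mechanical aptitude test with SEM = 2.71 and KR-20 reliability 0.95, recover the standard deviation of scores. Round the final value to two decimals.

SD = SEM / √(1 − r) = 2.71 / √0.050 ≈ 2.71 / 0.224 ≈ 12.119

12.12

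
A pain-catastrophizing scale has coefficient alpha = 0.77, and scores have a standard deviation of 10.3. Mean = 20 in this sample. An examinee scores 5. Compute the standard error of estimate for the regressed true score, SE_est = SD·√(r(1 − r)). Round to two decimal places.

4.33

SE_est = SD · √(r(1 − r)) = 10.3000 · √0.1771 ≈ 10.3000 · 0.4208 ≈ 4.3346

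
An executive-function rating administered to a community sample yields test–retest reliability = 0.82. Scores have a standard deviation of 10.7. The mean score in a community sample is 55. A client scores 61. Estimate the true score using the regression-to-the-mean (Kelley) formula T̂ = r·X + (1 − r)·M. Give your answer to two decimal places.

59.92

Estimated true score = 0.8200×61 + (1 − 0.8200)×55 ≈ 59.9200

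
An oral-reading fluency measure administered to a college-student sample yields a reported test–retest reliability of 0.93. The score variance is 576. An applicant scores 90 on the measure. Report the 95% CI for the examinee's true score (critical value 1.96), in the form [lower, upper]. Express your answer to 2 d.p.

[77.55, 102.45]

σ = 576^(1/2) = 24.000
The standard error of measurement is 24.000*√(1 − 0.930) ≈ 24.000*0.265 ≈ 6.350.
Margin = 1.96 * 6.350 ≈ 12.446
95% CI: 90 ± 12.446 = [77.554, 102.446]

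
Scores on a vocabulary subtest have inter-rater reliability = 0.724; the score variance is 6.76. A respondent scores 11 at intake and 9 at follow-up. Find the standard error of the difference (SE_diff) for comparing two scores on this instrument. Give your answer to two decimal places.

σ = 6.76^(1/2) = 2.600
The standard error of measurement is 2.600*√(1 − 0.724) ≈ 2.600*0.525 ≈ 1.366.
Standard error of the difference = 1.366·√2 ≈ 1.932

1.93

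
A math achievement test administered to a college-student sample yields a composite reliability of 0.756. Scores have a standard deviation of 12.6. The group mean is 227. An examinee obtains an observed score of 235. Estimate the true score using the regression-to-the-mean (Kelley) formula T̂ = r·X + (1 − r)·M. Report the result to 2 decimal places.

233.05

T̂ = 0.756(235) + 0.244(227) ≈ 233.048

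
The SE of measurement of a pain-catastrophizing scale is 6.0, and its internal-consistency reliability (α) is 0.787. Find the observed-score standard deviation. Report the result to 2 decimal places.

SD = 6.0 / √(1 − 0.787) ≈ 13.0005

13.00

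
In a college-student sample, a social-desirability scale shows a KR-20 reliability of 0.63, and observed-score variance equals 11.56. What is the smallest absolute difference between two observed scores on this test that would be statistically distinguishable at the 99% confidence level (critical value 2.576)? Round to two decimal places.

7.53

SD = √11.56 = 3.400
SEM = 3.400·√(1 − 0.630) ≈ 2.068
Standard error of the difference = 2.068·√2 ≈ 2.925
Minimum reliable difference = 2.576 · SE_diff ≈ 2.576 · 2.925 ≈ 7.534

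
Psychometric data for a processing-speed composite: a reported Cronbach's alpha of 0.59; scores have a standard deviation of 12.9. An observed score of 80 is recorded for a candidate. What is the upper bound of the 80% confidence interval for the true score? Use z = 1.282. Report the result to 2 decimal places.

SEM = 12.90000 * √(1 − 0.59000) = 12.90000 * √0.41000 ≈ 12.90000 * 0.64031 ≈ 8.26003
1.282 * SEM ≈ 10.58936
Upper limit = 80 + 10.58936 ≈ 90.58936

90.59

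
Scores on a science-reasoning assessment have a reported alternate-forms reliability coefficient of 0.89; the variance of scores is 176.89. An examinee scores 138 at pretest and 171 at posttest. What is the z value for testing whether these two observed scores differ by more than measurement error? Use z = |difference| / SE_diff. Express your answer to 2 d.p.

5.29

SD = √176.89 = 13.300
SEM = 13.300 × √(1 − 0.890) = 13.300 × √0.110 ≈ 13.300 × 0.332 ≈ 4.411
SE_diff = SEM × √2 ≈ 4.411 × 1.414 ≈ 6.238
z = |138 − 171| / 6.238 = 33 / 6.238 ≈ 5.290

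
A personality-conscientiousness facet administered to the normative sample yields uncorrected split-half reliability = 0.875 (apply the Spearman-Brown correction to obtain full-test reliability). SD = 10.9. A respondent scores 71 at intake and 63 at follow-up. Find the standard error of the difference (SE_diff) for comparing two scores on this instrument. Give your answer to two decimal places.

Spearman-Brown: r = 2(0.875) / (1 + 0.875) = 1.750 / 1.875 ≈ 0.933
The standard error of measurement is 10.900·√(1 − 0.933) ≈ 10.900·0.258 ≈ 2.814.
SE_diff = √2 · SEM ≈ 3.980

3.98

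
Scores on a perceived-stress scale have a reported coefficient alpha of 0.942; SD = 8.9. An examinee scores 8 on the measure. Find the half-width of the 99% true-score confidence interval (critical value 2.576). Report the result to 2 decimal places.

SEM = 8.900 × √(1 − 0.942) = 8.900 × √0.058 ≈ 8.900 × 0.241 ≈ 2.143
2.576 × SEM ≈ 5.521

5.52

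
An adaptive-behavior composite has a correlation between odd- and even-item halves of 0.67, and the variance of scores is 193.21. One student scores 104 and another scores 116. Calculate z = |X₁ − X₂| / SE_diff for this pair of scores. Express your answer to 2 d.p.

1.37

σ = 193.21^(1/2) = 13.9000
Full-length reliability (Spearman-Brown) = 2(0.67)/(1+0.67) ≈ 0.8024
SEM = 13.9000×√(1 − 0.8024) ≈ 6.1789
SE_diff = SEM × √2 ≈ 6.1789 × 1.4142 ≈ 8.7383
z = |104 − 116| / 8.7383 = 12 / 8.7383 ≈ 1.3733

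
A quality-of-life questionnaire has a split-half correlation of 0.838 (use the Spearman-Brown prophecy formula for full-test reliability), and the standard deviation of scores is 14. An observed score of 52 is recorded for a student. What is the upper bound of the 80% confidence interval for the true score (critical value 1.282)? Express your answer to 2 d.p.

Spearman-Brown: r = 2(0.838) / (1 + 0.838) = 1.67600 / 1.83800 ≈ 0.91186
SEM = 14.00000 × √(1 − 0.91186) = 14.00000 × √0.08814 ≈ 14.00000 × 0.29688 ≈ 4.15636
1.282 × SEM ≈ 5.32845
Upper limit = 52 + 5.32845 ≈ 57.32845

57.33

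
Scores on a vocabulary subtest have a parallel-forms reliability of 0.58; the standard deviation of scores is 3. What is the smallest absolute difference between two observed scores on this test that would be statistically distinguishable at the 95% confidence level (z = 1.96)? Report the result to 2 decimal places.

SEM = 3.00000×√(1 − 0.58000) ≈ 1.94422
SE_diff = √2 × SEM ≈ 2.74955
Smallest detectable difference = 1.96×2.74955 ≈ 5.38911

5.39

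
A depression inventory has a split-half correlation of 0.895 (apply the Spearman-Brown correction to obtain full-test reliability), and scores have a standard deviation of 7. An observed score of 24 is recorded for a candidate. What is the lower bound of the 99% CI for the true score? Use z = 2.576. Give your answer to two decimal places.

Spearman-Brown: r = 2(0.895) / (1 + 0.895) = 1.7900 / 1.8950 ≈ 0.9446
SEM = 7.0000·√(1 − 0.9446) ≈ 1.6477
Margin = 2.576 · 1.6477 ≈ 4.2446
Lower bound: 24 − 4.2446 = 19.7554

19.76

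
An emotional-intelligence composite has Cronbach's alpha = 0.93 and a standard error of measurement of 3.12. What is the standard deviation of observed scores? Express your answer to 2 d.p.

σ = SEM·(1 − r)^(−1/2) ≈ 3.12×3.77964 ≈ 11.79249

11.79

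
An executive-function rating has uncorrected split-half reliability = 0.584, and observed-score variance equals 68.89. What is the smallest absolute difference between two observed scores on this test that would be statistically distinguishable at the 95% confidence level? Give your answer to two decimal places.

11.79

SD = √68.89 ≈ 8.3000
Spearman-Brown: r = 2(0.584) / (1 + 0.584) = 1.1680 / 1.5840 ≈ 0.7374
The standard error of measurement is 8.3000×√(1 − 0.7374) ≈ 8.3000×0.5125 ≈ 4.2535.
SE_diff = √2 × SEM ≈ 6.0154
Smallest detectable difference = 1.96×6.0154 ≈ 11.7901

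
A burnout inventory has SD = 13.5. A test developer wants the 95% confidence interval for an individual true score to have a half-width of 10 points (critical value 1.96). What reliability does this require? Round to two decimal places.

0.86

Required SEM = 10 / 1.96 ≈ 5.102
r = 1 − (SEM / SD)² = 1 − (5.102 / 13.5)² ≈ 1 − 0.143 ≈ 0.857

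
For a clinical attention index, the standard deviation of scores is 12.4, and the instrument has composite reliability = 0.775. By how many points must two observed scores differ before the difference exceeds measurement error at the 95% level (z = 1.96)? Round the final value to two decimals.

16.30

SEM = 12.400 * √(1 − 0.775) = 12.400 * √0.225 ≈ 12.400 * 0.474 ≈ 5.882
SE_diff = SEM * √2 ≈ 5.882 * 1.414 ≈ 8.318
Smallest detectable difference = 1.96*8.318 ≈ 16.304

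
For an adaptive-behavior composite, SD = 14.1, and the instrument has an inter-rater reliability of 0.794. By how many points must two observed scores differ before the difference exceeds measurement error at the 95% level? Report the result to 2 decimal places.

The standard error of measurement is 14.100×√(1 − 0.794) ≈ 14.100×0.454 ≈ 6.400.
SE_diff = √2 × SEM ≈ 9.050
Smallest detectable difference = 1.96×9.050 ≈ 17.739

17.74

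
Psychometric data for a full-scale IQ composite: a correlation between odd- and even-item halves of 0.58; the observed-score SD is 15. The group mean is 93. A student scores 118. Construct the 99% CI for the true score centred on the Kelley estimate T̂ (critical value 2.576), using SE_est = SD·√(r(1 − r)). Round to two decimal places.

Full-length reliability (Spearman-Brown) = 2(0.58)/(1+0.58) ≈ 0.734
T̂ = 0.734(118) + 0.266(93) ≈ 111.354
SE_est = SD * √(r(1 − r)) = 15.000 * √0.195 ≈ 15.000 * 0.442 ≈ 6.627
CI = 111.354 ± 2.576 * 6.627 → [94.284, 128.424]

[94.28, 128.42]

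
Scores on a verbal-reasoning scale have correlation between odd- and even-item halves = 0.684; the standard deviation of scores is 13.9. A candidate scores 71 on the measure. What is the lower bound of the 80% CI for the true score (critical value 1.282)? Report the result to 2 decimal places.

63.28

Full-length reliability (Spearman-Brown) = 2(0.684)/(1+0.684) ≈ 0.812
SEM = 13.900 · √(1 − 0.812) = 13.900 · √0.188 ≈ 13.900 · 0.433 ≈ 6.021
Half-width = 1.282·6.021 ≈ 7.719
Lower limit = 71 − 7.719 ≈ 63.281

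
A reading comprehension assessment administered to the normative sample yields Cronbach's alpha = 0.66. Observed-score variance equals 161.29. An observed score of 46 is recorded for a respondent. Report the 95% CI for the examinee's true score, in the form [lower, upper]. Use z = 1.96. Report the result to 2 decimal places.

[31.49, 60.51]

σ = 161.29^(1/2) = 12.7000
SEM = 12.7000·√(1 − 0.6600) ≈ 7.4053
Margin = 1.96 · 7.4053 ≈ 14.5144
95% CI: 46 ± 14.5144 = [31.4856, 60.5144]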